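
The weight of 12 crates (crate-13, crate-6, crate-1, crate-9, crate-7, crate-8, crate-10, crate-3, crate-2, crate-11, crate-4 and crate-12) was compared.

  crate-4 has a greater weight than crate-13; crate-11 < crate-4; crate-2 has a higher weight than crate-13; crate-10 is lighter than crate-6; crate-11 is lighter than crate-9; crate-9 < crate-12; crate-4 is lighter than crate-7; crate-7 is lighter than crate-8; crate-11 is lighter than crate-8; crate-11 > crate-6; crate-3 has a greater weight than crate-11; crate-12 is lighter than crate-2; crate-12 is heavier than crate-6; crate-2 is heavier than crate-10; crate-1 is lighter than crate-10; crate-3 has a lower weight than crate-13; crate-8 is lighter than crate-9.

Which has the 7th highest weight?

crate-13

The consecutive relations fix a unique order: crate-1 < crate-10 < crate-6 < crate-11 < crate-3 < crate-13 < crate-4 < crate-7 < crate-8 < crate-9 < crate-12 < crate-2.
The 7th largest is crate-13.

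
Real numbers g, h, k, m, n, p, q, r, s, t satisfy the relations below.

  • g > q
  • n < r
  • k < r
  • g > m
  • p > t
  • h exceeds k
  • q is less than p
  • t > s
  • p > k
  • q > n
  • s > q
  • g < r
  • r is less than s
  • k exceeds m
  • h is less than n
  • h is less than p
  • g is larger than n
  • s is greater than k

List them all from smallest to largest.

Each adjacent pair is fixed by a given relation: m < k; k < h; h < n; n < q; q < g; g < r; r < s; s < t; t < p. Chaining them end to end gives the full order.

m < k < h < n < q < g < r < s < t < p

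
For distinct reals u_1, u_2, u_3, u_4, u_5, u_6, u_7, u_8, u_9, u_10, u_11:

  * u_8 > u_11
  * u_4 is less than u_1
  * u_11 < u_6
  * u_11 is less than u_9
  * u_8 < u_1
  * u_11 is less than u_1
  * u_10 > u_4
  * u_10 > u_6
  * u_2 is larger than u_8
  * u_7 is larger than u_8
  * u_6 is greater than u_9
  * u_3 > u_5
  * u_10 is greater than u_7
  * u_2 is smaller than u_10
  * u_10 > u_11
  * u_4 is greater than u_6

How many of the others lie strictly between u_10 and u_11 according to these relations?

6

The relations place u_11 below u_10. An element lies strictly between them when it is forced above u_11 and also forced below u_10.
Above u_11: {u_8, u_9, u_6, u_7, u_4, u_2, u_1}. Below u_10: {u_8, u_9, u_6, u_7, u_4, u_2}.
Intersection: {u_8, u_9, u_6, u_7, u_4, u_2} — 6.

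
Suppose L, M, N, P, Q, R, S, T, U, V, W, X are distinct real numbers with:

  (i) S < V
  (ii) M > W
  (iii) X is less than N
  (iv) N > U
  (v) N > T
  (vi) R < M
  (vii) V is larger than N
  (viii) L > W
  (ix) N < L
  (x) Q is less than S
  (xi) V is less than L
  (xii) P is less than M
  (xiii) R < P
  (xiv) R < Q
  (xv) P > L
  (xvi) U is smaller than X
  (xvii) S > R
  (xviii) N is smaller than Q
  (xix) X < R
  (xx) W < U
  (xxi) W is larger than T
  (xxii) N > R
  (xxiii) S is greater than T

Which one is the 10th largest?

The consecutive relations fix a unique order: T < W < U < X < R < N < Q < S < V < L < P < M.
Counting 10 from the largest end gives U.

U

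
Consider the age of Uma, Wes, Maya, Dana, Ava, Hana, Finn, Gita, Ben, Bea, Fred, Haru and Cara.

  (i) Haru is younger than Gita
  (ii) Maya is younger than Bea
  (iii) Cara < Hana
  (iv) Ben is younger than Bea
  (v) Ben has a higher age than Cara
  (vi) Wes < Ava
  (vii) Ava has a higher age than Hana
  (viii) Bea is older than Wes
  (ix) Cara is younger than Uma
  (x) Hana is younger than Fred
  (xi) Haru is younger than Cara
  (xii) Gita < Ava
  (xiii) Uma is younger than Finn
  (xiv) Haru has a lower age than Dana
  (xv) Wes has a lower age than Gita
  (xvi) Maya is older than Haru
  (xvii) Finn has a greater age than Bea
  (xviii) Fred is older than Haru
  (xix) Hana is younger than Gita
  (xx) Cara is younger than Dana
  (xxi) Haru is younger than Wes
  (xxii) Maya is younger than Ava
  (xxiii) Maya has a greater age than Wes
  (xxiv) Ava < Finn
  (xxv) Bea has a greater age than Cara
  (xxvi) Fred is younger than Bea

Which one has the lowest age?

Haru

Cara is not least since Haru < Cara; Ben is not least since Cara < Ben; Hana is not least since Cara < Hana; Wes is not least since Haru < Wes; Fred is not least since Haru < Fred; Uma is not least since Cara < Uma; Maya is not least since Haru < Maya; Gita is not least since Haru < Gita; Ava is not least since Wes < Ava; Bea is not least since Fred < Bea; Dana is not least since Haru < Dana; Finn is not least since Uma < Finn.
Only Haru has nothing below it, so Haru is the lowest age.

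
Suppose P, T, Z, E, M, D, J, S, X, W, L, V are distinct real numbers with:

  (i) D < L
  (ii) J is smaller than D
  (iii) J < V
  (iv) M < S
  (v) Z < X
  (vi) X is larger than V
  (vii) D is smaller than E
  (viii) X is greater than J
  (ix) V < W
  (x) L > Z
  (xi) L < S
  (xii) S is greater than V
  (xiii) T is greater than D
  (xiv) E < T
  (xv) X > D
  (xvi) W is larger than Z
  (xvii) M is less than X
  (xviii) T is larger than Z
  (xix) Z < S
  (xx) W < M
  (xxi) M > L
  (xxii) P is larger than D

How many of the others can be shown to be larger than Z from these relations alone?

6

From Z the given relations immediately reach W, L, S, T, X.
From those, M — 6 in total.
Nothing else is reachable above Z; 6 in all.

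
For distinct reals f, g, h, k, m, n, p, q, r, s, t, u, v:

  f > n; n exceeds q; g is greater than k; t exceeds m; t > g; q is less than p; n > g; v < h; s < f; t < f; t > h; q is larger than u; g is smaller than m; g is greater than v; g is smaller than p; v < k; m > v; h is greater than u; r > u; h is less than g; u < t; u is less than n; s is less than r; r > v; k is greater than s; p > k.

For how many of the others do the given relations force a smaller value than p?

7

The elements the relations force below p are u, s, v, q, h, k, g — no chain reaches any other.
That is 7.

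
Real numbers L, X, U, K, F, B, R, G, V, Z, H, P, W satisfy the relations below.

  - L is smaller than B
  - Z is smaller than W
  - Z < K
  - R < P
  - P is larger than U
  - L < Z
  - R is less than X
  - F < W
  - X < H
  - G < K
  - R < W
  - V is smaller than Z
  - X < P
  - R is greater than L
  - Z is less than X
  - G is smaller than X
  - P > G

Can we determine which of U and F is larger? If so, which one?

Following every chain through F: above F we get W.
U is not reached, and no chain runs the other way from U to F.
So the given relations leave the order of F and U undetermined.

undetermined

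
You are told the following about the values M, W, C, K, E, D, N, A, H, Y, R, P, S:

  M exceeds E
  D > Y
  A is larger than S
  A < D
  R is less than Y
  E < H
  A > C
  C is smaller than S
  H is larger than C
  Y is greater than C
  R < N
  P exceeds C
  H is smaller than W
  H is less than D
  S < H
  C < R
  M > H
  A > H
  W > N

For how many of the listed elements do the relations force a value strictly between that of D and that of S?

Chaining upward from S reaches: H, A, W, M.
Chaining downward from D reaches: C, E, R, H, Y, A.
Strictly between S and D are those in both lists: H, A — 2 elements.

2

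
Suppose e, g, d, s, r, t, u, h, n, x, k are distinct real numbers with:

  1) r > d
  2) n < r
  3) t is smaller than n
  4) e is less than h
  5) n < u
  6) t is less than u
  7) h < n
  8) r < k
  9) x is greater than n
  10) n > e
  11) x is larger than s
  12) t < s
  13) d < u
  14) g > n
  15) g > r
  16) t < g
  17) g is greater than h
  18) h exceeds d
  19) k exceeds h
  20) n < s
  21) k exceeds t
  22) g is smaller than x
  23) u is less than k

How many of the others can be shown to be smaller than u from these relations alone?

Directly below u: d, t, n.
One step further: e, h (5 so far).
Nothing else is reachable below u; 5 in all.

5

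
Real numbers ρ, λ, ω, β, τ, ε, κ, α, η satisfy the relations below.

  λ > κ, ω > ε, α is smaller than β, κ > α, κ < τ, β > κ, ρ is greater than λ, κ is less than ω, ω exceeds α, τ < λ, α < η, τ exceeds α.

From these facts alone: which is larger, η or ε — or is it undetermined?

undetermined

Following every chain through ε: above ε we get ω.
η is not reached, and no chain runs the other way from η to ε.
So the given relations leave the order of ε and η undetermined.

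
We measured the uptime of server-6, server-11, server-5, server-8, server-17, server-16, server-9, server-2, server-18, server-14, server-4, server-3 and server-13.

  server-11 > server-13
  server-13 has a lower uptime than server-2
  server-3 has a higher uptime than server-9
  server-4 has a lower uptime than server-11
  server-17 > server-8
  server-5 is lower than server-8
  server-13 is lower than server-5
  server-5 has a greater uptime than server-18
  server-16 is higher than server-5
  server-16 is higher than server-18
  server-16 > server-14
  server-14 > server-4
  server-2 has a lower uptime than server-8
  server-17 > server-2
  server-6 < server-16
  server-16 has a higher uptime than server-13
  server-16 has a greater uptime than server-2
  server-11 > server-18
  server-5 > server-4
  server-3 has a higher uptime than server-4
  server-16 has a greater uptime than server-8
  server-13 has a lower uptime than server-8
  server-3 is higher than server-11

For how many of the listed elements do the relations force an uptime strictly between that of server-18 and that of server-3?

1

Chaining upward from server-18 reaches: server-5, server-8, server-11, server-16, server-17.
Chaining downward from server-3 reaches: server-13, server-4, server-11, server-9.
Strictly between server-18 and server-3 are those in both lists: server-11 — 1 element.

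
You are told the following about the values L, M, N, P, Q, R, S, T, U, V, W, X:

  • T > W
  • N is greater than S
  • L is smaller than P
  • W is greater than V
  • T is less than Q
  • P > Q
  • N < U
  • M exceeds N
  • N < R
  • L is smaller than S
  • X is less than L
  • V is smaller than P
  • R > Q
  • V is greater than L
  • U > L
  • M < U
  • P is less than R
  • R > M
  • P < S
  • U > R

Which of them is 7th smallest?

P

Piecing the relations together gives one ordering: X < L < V < W < T < Q < P < S < N < M < R < U.
The 7th smallest is P.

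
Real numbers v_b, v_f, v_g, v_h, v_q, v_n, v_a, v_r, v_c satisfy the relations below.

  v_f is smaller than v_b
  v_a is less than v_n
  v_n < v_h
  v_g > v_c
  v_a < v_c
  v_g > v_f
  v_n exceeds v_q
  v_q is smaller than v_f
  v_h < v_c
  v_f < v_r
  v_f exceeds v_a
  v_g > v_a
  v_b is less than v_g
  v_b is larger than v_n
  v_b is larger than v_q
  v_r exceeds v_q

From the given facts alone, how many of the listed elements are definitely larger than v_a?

7

The elements the relations force above v_a are v_f, v_r, v_n, v_h, v_b, v_c, v_g — no chain reaches any other.
That is 7.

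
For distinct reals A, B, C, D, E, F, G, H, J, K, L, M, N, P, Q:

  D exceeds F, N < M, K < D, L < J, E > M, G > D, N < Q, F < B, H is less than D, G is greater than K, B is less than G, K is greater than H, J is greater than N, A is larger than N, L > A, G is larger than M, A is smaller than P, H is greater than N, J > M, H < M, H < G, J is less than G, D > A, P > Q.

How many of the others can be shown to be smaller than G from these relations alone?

10

The elements the relations force below G are N, A, H, M, F, L, K, B, J, D — no chain reaches any other.
That is 10.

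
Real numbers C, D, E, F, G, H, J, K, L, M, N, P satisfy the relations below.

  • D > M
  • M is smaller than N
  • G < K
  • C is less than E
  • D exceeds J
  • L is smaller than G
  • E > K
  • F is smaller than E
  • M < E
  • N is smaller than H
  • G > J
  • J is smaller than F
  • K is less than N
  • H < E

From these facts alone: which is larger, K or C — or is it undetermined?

undetermined

Following every chain through C: above C we get E.
K is not reached, and no chain runs the other way from K to C.
So the given relations leave the order of C and K undetermined.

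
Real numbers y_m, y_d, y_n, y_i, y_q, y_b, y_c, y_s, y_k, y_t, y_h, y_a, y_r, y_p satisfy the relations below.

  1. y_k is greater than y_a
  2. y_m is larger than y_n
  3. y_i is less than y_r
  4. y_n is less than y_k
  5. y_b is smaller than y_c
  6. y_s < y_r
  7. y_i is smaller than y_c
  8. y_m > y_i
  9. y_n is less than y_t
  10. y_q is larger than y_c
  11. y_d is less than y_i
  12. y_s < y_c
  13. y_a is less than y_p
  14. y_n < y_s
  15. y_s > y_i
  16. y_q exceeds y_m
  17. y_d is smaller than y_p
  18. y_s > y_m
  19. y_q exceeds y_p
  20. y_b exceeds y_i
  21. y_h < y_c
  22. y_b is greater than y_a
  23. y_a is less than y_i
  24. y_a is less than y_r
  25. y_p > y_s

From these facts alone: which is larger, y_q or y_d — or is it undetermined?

y_d < y_i and y_i < y_m give y_d < y_m.
With y_m < y_s: y_d < y_i < y_m < y_s.
Then y_s < y_c extends the chain to y_c.
With y_c < y_q: y_d < y_i < y_m < y_s < y_c < y_q.
So y_q is larger.

y_q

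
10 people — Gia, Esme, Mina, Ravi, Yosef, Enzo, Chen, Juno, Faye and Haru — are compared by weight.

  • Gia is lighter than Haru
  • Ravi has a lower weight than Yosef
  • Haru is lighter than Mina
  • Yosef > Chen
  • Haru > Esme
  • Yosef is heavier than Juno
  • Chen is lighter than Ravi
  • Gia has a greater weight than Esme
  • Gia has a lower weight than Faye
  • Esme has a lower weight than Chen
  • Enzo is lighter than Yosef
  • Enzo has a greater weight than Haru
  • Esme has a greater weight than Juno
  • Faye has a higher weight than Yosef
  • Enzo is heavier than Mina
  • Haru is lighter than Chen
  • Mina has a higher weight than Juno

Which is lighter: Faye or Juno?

Juno

Juno < Esme < Gia < Haru < Chen < Ravi < Yosef < Faye, by transitivity through Esme, Gia, Haru, Chen, Ravi, Yosef.
So Juno < Faye; Juno is the lighter of the two.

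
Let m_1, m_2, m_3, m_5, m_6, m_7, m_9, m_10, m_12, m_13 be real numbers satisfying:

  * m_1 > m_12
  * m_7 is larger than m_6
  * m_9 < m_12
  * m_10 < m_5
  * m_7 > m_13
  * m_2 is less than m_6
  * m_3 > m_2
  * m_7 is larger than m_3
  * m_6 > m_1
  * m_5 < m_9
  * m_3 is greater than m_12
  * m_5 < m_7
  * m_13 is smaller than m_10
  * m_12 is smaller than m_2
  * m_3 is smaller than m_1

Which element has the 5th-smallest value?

Piecing the relations together gives one ordering: m_13 < m_10 < m_5 < m_9 < m_12 < m_2 < m_3 < m_1 < m_6 < m_7.
Counting 5 from the smallest end gives m_12.

m_12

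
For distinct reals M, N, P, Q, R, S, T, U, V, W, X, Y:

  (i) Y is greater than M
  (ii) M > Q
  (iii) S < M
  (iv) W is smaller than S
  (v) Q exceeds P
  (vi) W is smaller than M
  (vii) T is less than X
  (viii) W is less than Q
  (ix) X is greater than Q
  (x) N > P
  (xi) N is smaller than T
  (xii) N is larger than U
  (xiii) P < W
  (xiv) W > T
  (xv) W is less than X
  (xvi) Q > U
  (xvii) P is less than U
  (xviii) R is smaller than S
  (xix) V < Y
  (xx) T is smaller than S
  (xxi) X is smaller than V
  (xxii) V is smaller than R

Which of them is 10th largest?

Piecing the relations together gives one ordering: P < U < N < T < W < Q < X < V < R < S < M < Y.
The 10th largest is N.

N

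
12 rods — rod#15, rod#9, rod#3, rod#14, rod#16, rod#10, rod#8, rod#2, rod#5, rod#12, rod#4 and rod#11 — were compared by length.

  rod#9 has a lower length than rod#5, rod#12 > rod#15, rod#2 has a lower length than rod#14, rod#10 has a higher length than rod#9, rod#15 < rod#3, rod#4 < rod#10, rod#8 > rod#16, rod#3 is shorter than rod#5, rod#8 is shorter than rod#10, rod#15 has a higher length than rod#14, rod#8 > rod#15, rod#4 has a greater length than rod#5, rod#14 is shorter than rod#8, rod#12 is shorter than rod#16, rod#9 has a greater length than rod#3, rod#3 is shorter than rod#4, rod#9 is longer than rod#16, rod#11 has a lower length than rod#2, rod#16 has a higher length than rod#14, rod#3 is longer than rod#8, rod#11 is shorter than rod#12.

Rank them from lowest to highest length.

Each adjacent pair is fixed by a given relation: rod#11 < rod#2; rod#2 < rod#14; rod#14 < rod#15; rod#15 < rod#12; rod#12 < rod#16; rod#16 < rod#8; rod#8 < rod#3; rod#3 < rod#9; rod#9 < rod#5; rod#5 < rod#4; rod#4 < rod#10. Chaining them end to end gives the full order.

rod#11 < rod#2 < rod#14 < rod#15 < rod#12 < rod#16 < rod#8 < rod#3 < rod#9 < rod#5 < rod#4 < rod#10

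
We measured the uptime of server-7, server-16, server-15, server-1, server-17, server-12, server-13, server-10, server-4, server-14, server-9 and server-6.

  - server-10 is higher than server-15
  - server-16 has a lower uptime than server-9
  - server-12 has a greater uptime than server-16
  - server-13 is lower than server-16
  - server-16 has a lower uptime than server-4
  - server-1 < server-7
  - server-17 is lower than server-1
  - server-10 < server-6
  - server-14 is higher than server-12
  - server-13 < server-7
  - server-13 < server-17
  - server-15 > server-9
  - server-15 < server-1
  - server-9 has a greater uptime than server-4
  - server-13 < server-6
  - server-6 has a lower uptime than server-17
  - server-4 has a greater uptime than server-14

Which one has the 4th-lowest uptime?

The consecutive relations fix a unique order: server-13 < server-16 < server-12 < server-14 < server-4 < server-9 < server-15 < server-10 < server-6 < server-17 < server-1 < server-7.
The 4th smallest is server-14.

server-14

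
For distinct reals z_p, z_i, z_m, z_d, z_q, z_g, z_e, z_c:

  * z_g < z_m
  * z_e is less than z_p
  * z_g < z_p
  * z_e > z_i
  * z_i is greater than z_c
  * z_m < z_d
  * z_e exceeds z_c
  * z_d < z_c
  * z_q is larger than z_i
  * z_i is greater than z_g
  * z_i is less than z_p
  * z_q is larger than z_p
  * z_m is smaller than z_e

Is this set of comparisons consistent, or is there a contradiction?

consistent

Every relation is compatible with z_g < z_m < z_d < z_c < z_i < z_e < z_p < z_q; the set is consistent.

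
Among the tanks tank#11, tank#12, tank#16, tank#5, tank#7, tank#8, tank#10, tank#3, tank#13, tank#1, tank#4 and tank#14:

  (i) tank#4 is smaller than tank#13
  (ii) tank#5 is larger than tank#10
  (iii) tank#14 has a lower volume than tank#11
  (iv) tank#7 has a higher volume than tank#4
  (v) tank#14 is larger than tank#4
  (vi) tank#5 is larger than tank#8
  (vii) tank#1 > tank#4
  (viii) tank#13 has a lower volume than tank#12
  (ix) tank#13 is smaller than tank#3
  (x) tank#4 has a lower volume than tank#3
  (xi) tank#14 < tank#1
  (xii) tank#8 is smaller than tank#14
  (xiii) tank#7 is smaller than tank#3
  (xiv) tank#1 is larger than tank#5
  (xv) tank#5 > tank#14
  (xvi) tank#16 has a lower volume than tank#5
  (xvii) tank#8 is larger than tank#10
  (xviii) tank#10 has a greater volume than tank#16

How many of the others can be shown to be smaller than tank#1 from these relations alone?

6

The elements the relations force below tank#1 are tank#4, tank#16, tank#10, tank#8, tank#14, tank#5 — no chain reaches any other.
That is 6.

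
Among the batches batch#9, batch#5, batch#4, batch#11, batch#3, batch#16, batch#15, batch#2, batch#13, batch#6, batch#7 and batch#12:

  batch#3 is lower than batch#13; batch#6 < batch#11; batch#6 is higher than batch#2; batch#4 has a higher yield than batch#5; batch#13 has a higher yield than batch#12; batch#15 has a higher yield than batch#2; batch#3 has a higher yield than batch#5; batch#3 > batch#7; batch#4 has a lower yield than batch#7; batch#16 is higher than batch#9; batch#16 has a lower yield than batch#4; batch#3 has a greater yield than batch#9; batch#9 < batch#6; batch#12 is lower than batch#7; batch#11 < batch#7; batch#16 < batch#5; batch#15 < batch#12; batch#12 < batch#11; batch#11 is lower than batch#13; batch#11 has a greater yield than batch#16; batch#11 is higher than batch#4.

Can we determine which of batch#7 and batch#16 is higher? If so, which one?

The relevant relations are batch#16 < batch#5; batch#5 < batch#4; batch#4 < batch#11; batch#11 < batch#7.
Chaining these gives batch#16 < batch#5 < batch#4 < batch#11 < batch#7.
So batch#7 is higher.

batch#7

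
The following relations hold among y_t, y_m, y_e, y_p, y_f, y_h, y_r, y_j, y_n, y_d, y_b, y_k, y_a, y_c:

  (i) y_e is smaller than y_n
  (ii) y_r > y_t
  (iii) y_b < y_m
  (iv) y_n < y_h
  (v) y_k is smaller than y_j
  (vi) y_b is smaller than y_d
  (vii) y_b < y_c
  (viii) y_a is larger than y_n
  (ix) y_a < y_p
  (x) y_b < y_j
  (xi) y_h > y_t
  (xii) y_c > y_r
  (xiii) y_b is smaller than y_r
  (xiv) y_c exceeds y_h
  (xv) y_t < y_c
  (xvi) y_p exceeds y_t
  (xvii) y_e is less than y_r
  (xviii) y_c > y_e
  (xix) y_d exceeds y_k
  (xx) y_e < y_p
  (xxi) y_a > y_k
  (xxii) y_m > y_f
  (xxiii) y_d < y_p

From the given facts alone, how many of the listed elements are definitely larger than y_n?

4

Directly above y_n: y_h, y_a.
One step further: y_c, y_p (4 so far).
No other element is forced above y_n by the given relations, so the count is 4.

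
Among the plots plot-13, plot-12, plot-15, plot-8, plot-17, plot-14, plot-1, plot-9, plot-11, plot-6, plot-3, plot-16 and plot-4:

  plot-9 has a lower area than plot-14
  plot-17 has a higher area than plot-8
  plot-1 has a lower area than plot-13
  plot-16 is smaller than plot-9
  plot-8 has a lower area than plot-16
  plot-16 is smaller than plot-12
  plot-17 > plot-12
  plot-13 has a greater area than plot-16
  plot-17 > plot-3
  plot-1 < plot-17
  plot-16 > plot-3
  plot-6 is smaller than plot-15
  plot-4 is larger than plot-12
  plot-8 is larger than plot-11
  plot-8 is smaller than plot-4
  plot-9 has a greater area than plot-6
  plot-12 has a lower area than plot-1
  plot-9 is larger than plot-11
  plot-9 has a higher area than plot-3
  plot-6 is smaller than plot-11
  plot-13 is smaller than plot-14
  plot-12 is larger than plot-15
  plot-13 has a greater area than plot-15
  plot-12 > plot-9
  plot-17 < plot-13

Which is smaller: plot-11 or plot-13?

plot-11

Link the given pairs in sequence: plot-11 < plot-8; plot-8 < plot-16; plot-16 < plot-9; plot-9 < plot-12; plot-12 < plot-1; plot-1 < plot-17; plot-17 < plot-13.
Together: plot-11 < plot-8 < plot-16 < plot-9 < plot-12 < plot-1 < plot-17 < plot-13.
So plot-11 < plot-13; plot-11 is the smaller of the two.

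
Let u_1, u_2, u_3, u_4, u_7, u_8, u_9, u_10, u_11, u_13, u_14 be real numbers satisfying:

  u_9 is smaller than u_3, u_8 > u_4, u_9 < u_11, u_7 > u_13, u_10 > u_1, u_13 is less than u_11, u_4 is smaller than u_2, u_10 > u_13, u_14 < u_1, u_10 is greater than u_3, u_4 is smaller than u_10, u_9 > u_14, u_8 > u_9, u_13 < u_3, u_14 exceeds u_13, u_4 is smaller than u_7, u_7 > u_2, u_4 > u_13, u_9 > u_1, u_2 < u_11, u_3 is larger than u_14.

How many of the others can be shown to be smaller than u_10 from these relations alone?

The elements the relations force below u_10 are u_13, u_14, u_1, u_4, u_9, u_3 — no chain reaches any other.
That is 6.

6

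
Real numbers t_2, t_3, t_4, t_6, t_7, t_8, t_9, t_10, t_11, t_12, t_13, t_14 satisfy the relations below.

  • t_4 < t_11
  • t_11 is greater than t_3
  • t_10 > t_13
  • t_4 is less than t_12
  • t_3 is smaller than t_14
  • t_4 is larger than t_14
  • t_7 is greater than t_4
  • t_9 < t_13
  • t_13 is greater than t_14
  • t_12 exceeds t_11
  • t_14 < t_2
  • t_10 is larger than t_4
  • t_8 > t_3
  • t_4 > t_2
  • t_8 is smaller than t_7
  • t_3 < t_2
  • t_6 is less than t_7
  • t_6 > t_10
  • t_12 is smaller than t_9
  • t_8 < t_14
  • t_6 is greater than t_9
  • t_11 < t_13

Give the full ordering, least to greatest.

t_3 < t_8 < t_14 < t_2 < t_4 < t_11 < t_12 < t_9 < t_13 < t_10 < t_6 < t_7

Each adjacent pair is fixed by a given relation: t_3 < t_8; t_8 < t_14; t_14 < t_2; t_2 < t_4; t_4 < t_11; t_11 < t_12; t_12 < t_9; t_9 < t_13; t_13 < t_10; t_10 < t_6; t_6 < t_7. Chaining them end to end gives the full order.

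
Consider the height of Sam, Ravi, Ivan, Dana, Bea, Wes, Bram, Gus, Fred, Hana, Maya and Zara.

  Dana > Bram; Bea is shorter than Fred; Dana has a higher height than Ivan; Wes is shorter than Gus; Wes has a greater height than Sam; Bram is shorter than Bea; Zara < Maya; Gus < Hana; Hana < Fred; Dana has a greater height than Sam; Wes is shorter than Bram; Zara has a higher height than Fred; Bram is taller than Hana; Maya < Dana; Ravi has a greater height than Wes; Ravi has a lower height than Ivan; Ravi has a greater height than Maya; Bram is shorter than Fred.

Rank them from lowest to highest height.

The consecutive links are each given: Sam < Wes; Wes < Gus; Gus < Hana; Hana < Bram; Bram < Bea; Bea < Fred; Fred < Zara; Zara < Maya; Maya < Ravi; Ravi < Ivan; Ivan < Dana.

Sam < Wes < Gus < Hana < Bram < Bea < Fred < Zara < Maya < Ravi < Ivan < Dana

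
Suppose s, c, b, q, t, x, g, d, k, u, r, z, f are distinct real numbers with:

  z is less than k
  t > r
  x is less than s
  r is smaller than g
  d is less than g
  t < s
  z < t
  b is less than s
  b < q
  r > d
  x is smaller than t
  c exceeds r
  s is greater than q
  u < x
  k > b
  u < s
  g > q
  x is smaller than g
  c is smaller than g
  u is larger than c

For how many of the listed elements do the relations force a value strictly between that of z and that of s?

The relations place z below s. An element lies strictly between them when it is forced above z and also forced below s.
Above z: {t, k}. Below s: {b, q, d, r, c, u, x, t}.
Intersection: {t} — 1.

1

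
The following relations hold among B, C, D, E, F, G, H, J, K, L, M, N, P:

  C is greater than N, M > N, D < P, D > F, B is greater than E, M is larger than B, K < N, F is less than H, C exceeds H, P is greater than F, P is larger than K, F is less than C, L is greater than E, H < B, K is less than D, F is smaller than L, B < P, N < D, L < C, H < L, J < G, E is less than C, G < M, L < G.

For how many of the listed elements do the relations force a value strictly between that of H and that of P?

Chaining upward from H reaches: L, B, C, G, M.
Chaining downward from P reaches: F, K, E, N, B, D.
Strictly between H and P are those in both lists: B — 1 element.

1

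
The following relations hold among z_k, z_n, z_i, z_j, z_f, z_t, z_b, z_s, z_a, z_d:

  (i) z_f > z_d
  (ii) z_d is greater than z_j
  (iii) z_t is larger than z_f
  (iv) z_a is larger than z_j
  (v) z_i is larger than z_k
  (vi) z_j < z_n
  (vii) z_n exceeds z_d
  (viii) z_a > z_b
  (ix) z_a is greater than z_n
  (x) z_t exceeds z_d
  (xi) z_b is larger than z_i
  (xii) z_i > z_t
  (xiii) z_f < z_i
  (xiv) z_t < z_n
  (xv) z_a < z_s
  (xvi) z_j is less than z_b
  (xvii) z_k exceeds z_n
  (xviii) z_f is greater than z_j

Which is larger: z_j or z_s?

z_s

Link the given pairs in sequence: z_j < z_d; z_d < z_f; z_f < z_t; z_t < z_n; z_n < z_k; z_k < z_i; z_i < z_b; z_b < z_a; z_a < z_s.
Chaining these gives z_j < z_d < z_f < z_t < z_n < z_k < z_i < z_b < z_a < z_s.
So z_j < z_s; z_s is the larger of the two.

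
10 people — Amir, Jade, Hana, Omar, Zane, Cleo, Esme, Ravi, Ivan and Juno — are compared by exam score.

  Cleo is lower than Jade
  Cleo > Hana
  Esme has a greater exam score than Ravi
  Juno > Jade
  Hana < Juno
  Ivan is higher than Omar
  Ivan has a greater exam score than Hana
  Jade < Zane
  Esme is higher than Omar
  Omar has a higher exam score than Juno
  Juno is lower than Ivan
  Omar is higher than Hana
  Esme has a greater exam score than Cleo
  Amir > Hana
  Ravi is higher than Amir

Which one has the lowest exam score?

Hana

Chaining upward from Hana: directly above it, Cleo, Amir, Juno, Omar, Ivan; then Ravi, Jade, Esme; then Zane.
That covers every other element, and nothing is given below Hana, so Hana is the lowest exam score.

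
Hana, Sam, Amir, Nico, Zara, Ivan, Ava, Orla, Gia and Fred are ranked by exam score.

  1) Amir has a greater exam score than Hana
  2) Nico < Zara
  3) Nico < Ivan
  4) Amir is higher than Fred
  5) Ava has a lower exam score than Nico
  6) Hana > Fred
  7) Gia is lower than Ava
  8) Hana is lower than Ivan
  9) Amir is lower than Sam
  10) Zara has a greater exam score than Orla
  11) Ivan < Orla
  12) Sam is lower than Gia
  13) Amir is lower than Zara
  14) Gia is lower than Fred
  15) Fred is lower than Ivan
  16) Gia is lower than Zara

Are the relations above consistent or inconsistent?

inconsistent

We have Gia < Fred stated directly, yet also Fred < Hana < Amir < Sam < Gia by chaining the others — so Fred < Gia. Contradiction.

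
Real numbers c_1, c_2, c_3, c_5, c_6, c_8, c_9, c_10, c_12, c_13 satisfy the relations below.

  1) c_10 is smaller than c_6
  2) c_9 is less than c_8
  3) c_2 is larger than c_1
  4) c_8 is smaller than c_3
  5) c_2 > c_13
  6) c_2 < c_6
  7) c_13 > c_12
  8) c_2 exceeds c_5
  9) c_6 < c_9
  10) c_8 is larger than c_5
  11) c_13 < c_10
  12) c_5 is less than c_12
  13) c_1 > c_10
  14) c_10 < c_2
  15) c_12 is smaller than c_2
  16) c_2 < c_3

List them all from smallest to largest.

c_5 < c_12 < c_13 < c_10 < c_1 < c_2 < c_6 < c_9 < c_8 < c_3

Each adjacent pair is fixed by a given relation: c_5 < c_12; c_12 < c_13; c_13 < c_10; c_10 < c_1; c_1 < c_2; c_2 < c_6; c_6 < c_9; c_9 < c_8; c_8 < c_3. Chaining them end to end gives the full order.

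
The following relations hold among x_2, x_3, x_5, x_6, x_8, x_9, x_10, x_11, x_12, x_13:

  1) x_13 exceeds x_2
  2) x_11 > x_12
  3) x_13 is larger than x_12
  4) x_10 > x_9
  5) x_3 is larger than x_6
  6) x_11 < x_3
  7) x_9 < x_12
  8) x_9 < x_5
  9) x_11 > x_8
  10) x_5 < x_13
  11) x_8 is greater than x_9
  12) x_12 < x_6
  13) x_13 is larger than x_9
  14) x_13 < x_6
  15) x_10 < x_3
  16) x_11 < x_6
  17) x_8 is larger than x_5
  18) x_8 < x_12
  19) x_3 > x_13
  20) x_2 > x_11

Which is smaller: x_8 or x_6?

x_8

Following the relations from x_8: x_8 < x_12 < x_11 < x_2 < x_13 < x_6.
So x_8 < x_6; x_8 is the smaller of the two.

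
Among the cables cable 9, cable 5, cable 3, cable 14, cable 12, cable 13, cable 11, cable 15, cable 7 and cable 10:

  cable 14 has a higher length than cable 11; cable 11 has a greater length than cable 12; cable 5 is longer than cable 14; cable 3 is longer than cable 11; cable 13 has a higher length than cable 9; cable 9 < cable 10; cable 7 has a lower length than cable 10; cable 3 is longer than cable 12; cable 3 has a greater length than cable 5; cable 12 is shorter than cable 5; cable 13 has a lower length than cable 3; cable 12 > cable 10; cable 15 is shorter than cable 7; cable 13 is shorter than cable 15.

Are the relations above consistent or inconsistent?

Every relation is compatible with cable 9 < cable 13 < cable 15 < cable 7 < cable 10 < cable 12 < cable 11 < cable 14 < cable 5 < cable 3; the set is consistent.

consistent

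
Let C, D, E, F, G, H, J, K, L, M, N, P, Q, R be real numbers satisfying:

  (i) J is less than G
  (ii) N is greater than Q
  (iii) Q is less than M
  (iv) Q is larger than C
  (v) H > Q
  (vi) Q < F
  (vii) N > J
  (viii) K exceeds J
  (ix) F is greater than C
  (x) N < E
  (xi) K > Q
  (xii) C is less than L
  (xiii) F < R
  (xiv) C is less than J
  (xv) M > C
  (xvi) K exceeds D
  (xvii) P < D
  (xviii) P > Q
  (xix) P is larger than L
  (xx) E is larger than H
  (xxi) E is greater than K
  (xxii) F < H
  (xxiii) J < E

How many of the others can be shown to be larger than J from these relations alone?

From J the given relations immediately reach G, N, K, E.
Nothing else is reachable above J; 4 in all.

4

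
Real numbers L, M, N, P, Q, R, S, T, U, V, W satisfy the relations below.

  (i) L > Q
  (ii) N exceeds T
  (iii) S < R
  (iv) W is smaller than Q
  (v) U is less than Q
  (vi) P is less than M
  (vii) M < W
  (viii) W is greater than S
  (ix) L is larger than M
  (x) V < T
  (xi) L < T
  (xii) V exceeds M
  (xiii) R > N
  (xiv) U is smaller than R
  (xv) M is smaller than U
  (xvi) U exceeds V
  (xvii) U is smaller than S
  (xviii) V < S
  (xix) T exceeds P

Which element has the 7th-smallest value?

Chaining the given pairs: P < M < V < U < S < W < Q < L < T < N < R.
The 7th smallest is Q.

Q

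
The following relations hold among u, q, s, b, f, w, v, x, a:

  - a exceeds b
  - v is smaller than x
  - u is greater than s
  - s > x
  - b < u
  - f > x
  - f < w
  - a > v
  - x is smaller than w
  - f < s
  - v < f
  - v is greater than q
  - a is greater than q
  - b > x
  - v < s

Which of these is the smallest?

v is not least since q < v; x is not least since v < x; b is not least since x < b; f is not least since x < f; s is not least since v < s; a is not least since q < a; w is not least since x < w; u is not least since b < u.
Only q has nothing below it, so q is the smallest.

q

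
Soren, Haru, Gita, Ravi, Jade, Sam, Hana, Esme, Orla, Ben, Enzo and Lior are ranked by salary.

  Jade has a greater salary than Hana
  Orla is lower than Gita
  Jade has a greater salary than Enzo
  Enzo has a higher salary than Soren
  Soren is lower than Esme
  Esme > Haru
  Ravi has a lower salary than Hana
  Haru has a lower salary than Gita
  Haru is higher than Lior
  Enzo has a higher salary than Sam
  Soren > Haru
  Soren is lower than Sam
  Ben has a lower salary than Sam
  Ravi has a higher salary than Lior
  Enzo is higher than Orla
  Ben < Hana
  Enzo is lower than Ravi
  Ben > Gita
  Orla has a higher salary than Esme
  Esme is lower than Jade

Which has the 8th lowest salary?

Sam

Piecing the relations together gives one ordering: Lior < Haru < Soren < Esme < Orla < Gita < Ben < Sam < Enzo < Ravi < Hana < Jade.
Counting 8 from the smallest end gives Sam.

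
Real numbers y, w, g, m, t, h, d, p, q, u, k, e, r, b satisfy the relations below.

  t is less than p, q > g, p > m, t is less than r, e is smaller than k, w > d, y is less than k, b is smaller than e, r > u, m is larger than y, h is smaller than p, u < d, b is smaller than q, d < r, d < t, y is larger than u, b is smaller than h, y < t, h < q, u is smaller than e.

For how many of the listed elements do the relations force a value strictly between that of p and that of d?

1

The relations place d below p. An element lies strictly between them when it is forced above d and also forced below p.
Above d: {t, r, w}. Below p: {u, b, y, h, t, m}.
Intersection: {t} — 1.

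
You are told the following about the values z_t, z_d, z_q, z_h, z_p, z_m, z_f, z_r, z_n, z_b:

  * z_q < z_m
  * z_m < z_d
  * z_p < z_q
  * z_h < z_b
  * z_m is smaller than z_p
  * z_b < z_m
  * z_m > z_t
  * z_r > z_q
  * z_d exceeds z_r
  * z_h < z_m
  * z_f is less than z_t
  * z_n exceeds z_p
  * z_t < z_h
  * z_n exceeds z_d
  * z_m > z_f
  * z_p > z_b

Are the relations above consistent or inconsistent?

Chaining the given relations yields z_m < z_p < z_q, so z_m < z_q. But one relation states z_q < z_m. These cannot both hold.

inconsistent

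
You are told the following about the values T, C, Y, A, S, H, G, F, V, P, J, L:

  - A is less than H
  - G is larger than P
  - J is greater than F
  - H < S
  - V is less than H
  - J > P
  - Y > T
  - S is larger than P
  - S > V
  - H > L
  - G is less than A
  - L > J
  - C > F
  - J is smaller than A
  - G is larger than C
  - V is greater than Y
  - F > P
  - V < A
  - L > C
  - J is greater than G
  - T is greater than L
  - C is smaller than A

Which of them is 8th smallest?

Piecing the relations together gives one ordering: P < F < C < G < J < L < T < Y < V < A < H < S.
Counting 8 from the smallest end gives Y.

Y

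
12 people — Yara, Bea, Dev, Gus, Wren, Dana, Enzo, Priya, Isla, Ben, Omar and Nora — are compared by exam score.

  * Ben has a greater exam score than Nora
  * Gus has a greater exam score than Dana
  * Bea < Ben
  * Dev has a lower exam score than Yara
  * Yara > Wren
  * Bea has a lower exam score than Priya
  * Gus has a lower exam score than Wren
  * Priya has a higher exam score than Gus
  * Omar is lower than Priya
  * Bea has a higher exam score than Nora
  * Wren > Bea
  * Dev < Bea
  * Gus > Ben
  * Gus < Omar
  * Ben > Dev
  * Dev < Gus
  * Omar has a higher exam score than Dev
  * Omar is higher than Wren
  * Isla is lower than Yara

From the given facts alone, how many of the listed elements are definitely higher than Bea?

The elements the relations force above Bea are Ben, Gus, Wren, Omar, Yara, Priya — no chain reaches any other.
That is 6.

6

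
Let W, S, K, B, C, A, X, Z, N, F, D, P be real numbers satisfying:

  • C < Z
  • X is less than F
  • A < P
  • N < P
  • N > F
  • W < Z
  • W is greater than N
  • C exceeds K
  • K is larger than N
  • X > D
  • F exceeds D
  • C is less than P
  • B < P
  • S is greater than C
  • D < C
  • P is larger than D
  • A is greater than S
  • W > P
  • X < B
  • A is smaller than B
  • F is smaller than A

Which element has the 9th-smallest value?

B

Chaining the given pairs: D < X < F < N < K < C < S < A < B < P < W < Z.
The 9th smallest is B.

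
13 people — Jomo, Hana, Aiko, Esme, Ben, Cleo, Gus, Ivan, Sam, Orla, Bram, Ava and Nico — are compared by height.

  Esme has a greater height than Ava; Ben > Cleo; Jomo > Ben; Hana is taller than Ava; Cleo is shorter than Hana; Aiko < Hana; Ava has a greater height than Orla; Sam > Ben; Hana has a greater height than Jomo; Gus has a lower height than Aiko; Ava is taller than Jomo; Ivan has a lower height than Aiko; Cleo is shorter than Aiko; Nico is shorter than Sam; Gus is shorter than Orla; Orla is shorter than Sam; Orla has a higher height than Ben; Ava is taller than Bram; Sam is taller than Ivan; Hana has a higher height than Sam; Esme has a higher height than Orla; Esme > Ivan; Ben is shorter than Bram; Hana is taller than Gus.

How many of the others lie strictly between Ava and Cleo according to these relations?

The relations place Cleo below Ava. An element lies strictly between them when it is forced above Cleo and also forced below Ava.
Above Cleo: {Ben, Jomo, Orla, Bram, Aiko, Sam, Hana, Esme}. Below Ava: {Ben, Jomo, Gus, Orla, Bram}.
Intersection: {Ben, Jomo, Orla, Bram} — 4.

4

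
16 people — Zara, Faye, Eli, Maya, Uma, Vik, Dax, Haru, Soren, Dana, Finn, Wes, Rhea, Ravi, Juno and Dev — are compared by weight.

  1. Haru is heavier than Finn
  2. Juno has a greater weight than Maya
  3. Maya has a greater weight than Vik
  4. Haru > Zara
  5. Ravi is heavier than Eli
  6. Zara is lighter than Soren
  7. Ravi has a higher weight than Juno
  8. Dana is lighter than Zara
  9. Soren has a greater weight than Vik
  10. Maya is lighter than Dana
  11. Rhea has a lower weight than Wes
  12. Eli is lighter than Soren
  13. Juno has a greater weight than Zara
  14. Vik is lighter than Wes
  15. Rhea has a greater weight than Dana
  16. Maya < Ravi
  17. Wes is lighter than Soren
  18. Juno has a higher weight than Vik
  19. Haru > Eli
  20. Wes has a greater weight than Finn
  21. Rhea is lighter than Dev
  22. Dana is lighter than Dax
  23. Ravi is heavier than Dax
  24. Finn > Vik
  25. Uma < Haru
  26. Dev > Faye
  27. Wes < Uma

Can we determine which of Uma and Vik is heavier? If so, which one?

The relevant relations are Vik < Maya; Maya < Dana; Dana < Rhea; Rhea < Wes; Wes < Uma.
Together: Vik < Maya < Dana < Rhea < Wes < Uma.
So Uma is heavier.

Uma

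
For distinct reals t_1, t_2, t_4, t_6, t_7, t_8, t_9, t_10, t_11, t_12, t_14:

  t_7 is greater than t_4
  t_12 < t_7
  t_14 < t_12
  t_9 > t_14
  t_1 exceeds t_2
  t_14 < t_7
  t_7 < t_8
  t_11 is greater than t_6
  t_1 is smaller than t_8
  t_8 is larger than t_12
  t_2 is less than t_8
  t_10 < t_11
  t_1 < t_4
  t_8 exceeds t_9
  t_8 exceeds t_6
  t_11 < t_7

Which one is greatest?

t_8

Chaining downward from t_8: directly below it, t_6, t_9, t_2, t_1, t_12, t_7; then t_14, t_11, t_4; then t_10.
That covers every other element, and nothing is given above t_8, so t_8 is the greatest.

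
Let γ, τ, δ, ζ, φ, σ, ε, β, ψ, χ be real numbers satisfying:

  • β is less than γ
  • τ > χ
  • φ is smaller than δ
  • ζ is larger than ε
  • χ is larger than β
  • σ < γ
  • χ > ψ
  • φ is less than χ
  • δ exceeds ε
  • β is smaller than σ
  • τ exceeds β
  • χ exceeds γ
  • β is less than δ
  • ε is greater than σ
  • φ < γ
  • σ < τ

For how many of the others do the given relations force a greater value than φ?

4

From φ the given relations immediately reach γ, χ, δ.
From those, τ — 4 in total.
Nothing else is reachable above φ; 4 in all.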